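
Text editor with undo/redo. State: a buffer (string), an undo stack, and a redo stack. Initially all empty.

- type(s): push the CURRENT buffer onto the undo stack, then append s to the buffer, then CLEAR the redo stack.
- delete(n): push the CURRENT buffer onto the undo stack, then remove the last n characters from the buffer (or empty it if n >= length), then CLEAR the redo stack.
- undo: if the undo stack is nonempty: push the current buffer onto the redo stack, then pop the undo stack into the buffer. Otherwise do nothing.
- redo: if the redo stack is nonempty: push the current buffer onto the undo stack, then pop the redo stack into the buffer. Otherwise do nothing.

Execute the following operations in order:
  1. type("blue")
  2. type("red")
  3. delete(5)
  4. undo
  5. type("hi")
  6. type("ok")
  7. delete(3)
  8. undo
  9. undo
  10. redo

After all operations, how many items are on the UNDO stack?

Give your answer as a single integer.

Answer: 4

Derivation:
After op 1 (type): buf='blue' undo_depth=1 redo_depth=0
After op 2 (type): buf='bluered' undo_depth=2 redo_depth=0
After op 3 (delete): buf='bl' undo_depth=3 redo_depth=0
After op 4 (undo): buf='bluered' undo_depth=2 redo_depth=1
After op 5 (type): buf='blueredhi' undo_depth=3 redo_depth=0
After op 6 (type): buf='blueredhiok' undo_depth=4 redo_depth=0
After op 7 (delete): buf='blueredh' undo_depth=5 redo_depth=0
After op 8 (undo): buf='blueredhiok' undo_depth=4 redo_depth=1
After op 9 (undo): buf='blueredhi' undo_depth=3 redo_depth=2
After op 10 (redo): buf='blueredhiok' undo_depth=4 redo_depth=1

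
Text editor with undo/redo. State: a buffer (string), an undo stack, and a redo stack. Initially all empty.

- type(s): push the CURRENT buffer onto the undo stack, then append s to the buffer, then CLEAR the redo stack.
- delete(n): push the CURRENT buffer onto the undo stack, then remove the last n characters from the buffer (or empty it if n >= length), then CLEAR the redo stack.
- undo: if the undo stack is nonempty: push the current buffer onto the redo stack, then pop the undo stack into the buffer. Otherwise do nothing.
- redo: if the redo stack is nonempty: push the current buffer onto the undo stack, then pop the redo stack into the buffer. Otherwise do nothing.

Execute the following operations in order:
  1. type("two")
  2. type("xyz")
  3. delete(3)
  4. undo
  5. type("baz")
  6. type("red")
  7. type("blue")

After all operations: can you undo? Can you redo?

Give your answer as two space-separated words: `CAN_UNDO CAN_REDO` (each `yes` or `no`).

Answer: yes no

Derivation:
After op 1 (type): buf='two' undo_depth=1 redo_depth=0
After op 2 (type): buf='twoxyz' undo_depth=2 redo_depth=0
After op 3 (delete): buf='two' undo_depth=3 redo_depth=0
After op 4 (undo): buf='twoxyz' undo_depth=2 redo_depth=1
After op 5 (type): buf='twoxyzbaz' undo_depth=3 redo_depth=0
After op 6 (type): buf='twoxyzbazred' undo_depth=4 redo_depth=0
After op 7 (type): buf='twoxyzbazredblue' undo_depth=5 redo_depth=0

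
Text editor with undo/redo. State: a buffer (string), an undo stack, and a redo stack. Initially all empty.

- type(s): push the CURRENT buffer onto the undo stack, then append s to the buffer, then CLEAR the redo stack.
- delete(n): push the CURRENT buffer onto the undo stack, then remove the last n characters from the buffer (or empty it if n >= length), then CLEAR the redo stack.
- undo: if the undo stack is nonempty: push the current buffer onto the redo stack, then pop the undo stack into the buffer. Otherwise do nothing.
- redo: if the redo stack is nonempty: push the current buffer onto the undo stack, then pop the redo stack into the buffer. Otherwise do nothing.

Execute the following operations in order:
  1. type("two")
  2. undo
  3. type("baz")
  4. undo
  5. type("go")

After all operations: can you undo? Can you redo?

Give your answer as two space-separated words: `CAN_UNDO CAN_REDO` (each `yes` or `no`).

After op 1 (type): buf='two' undo_depth=1 redo_depth=0
After op 2 (undo): buf='(empty)' undo_depth=0 redo_depth=1
After op 3 (type): buf='baz' undo_depth=1 redo_depth=0
After op 4 (undo): buf='(empty)' undo_depth=0 redo_depth=1
After op 5 (type): buf='go' undo_depth=1 redo_depth=0

Answer: yes no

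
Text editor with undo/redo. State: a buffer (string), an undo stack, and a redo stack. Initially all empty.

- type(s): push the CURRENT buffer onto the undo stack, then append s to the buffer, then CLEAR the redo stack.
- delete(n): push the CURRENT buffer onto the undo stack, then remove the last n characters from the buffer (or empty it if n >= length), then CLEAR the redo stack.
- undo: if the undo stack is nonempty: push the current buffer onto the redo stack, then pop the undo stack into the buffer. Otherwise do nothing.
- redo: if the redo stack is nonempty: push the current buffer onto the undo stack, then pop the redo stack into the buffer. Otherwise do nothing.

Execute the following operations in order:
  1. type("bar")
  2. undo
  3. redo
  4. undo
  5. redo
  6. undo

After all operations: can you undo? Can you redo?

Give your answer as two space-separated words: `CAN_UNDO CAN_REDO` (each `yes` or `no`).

After op 1 (type): buf='bar' undo_depth=1 redo_depth=0
After op 2 (undo): buf='(empty)' undo_depth=0 redo_depth=1
After op 3 (redo): buf='bar' undo_depth=1 redo_depth=0
After op 4 (undo): buf='(empty)' undo_depth=0 redo_depth=1
After op 5 (redo): buf='bar' undo_depth=1 redo_depth=0
After op 6 (undo): buf='(empty)' undo_depth=0 redo_depth=1

Answer: no yes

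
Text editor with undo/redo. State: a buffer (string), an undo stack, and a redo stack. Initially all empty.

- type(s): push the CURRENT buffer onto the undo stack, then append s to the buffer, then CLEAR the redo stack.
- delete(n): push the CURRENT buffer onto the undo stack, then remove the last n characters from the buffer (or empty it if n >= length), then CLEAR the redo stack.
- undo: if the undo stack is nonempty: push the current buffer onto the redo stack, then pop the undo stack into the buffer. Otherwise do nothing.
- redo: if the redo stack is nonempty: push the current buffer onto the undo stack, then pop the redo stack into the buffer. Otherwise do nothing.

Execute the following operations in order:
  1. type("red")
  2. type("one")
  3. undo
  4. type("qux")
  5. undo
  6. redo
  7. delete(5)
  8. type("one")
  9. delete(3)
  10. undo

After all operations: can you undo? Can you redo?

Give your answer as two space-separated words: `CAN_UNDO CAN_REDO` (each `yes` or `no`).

Answer: yes yes

Derivation:
After op 1 (type): buf='red' undo_depth=1 redo_depth=0
After op 2 (type): buf='redone' undo_depth=2 redo_depth=0
After op 3 (undo): buf='red' undo_depth=1 redo_depth=1
After op 4 (type): buf='redqux' undo_depth=2 redo_depth=0
After op 5 (undo): buf='red' undo_depth=1 redo_depth=1
After op 6 (redo): buf='redqux' undo_depth=2 redo_depth=0
After op 7 (delete): buf='r' undo_depth=3 redo_depth=0
After op 8 (type): buf='rone' undo_depth=4 redo_depth=0
After op 9 (delete): buf='r' undo_depth=5 redo_depth=0
After op 10 (undo): buf='rone' undo_depth=4 redo_depth=1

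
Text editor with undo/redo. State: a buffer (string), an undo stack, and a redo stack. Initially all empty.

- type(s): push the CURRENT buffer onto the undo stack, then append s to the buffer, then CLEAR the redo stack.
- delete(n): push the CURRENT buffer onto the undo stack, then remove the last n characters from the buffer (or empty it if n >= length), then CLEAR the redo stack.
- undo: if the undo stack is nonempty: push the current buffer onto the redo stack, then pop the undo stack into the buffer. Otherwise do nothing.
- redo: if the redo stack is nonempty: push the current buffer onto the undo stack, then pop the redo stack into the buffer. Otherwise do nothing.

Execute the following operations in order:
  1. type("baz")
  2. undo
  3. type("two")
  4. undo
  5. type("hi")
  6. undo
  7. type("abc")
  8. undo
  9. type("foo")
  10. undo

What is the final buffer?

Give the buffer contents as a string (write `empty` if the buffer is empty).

After op 1 (type): buf='baz' undo_depth=1 redo_depth=0
After op 2 (undo): buf='(empty)' undo_depth=0 redo_depth=1
After op 3 (type): buf='two' undo_depth=1 redo_depth=0
After op 4 (undo): buf='(empty)' undo_depth=0 redo_depth=1
After op 5 (type): buf='hi' undo_depth=1 redo_depth=0
After op 6 (undo): buf='(empty)' undo_depth=0 redo_depth=1
After op 7 (type): buf='abc' undo_depth=1 redo_depth=0
After op 8 (undo): buf='(empty)' undo_depth=0 redo_depth=1
After op 9 (type): buf='foo' undo_depth=1 redo_depth=0
After op 10 (undo): buf='(empty)' undo_depth=0 redo_depth=1

Answer: empty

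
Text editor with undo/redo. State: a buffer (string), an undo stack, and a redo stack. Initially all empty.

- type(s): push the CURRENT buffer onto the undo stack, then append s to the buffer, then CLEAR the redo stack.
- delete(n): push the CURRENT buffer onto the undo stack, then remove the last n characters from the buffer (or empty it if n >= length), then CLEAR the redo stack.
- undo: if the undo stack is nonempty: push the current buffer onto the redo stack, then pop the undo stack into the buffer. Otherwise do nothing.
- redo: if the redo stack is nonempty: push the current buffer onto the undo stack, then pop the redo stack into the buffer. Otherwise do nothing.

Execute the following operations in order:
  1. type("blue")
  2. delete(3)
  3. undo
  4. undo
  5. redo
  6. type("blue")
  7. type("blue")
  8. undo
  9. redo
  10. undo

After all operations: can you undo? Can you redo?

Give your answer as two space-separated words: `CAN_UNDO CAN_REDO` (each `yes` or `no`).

After op 1 (type): buf='blue' undo_depth=1 redo_depth=0
After op 2 (delete): buf='b' undo_depth=2 redo_depth=0
After op 3 (undo): buf='blue' undo_depth=1 redo_depth=1
After op 4 (undo): buf='(empty)' undo_depth=0 redo_depth=2
After op 5 (redo): buf='blue' undo_depth=1 redo_depth=1
After op 6 (type): buf='blueblue' undo_depth=2 redo_depth=0
After op 7 (type): buf='blueblueblue' undo_depth=3 redo_depth=0
After op 8 (undo): buf='blueblue' undo_depth=2 redo_depth=1
After op 9 (redo): buf='blueblueblue' undo_depth=3 redo_depth=0
After op 10 (undo): buf='blueblue' undo_depth=2 redo_depth=1

Answer: yes yes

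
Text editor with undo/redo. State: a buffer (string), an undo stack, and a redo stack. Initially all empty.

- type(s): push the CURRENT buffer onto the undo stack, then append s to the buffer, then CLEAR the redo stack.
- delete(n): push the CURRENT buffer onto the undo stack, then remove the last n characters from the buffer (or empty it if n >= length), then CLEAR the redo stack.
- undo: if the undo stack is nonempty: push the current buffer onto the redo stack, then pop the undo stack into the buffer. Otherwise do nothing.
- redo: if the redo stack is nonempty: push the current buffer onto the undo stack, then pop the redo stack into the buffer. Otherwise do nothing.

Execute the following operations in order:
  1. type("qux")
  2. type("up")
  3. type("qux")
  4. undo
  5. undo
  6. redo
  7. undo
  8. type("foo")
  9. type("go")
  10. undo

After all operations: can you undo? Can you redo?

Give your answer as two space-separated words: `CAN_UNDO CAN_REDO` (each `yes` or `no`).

After op 1 (type): buf='qux' undo_depth=1 redo_depth=0
After op 2 (type): buf='quxup' undo_depth=2 redo_depth=0
After op 3 (type): buf='quxupqux' undo_depth=3 redo_depth=0
After op 4 (undo): buf='quxup' undo_depth=2 redo_depth=1
After op 5 (undo): buf='qux' undo_depth=1 redo_depth=2
After op 6 (redo): buf='quxup' undo_depth=2 redo_depth=1
After op 7 (undo): buf='qux' undo_depth=1 redo_depth=2
After op 8 (type): buf='quxfoo' undo_depth=2 redo_depth=0
After op 9 (type): buf='quxfoogo' undo_depth=3 redo_depth=0
After op 10 (undo): buf='quxfoo' undo_depth=2 redo_depth=1

Answer: yes yes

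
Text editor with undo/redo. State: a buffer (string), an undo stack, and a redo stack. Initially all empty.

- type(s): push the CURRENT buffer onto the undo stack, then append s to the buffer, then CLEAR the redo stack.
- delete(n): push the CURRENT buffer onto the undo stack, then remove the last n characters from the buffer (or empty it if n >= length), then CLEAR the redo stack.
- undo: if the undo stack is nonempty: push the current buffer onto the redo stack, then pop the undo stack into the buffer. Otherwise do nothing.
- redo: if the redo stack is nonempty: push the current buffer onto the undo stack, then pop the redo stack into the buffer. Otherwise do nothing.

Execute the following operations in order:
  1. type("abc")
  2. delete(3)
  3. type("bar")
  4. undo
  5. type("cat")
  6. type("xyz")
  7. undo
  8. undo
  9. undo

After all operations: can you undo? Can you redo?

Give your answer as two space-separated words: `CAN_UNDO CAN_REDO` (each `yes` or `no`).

After op 1 (type): buf='abc' undo_depth=1 redo_depth=0
After op 2 (delete): buf='(empty)' undo_depth=2 redo_depth=0
After op 3 (type): buf='bar' undo_depth=3 redo_depth=0
After op 4 (undo): buf='(empty)' undo_depth=2 redo_depth=1
After op 5 (type): buf='cat' undo_depth=3 redo_depth=0
After op 6 (type): buf='catxyz' undo_depth=4 redo_depth=0
After op 7 (undo): buf='cat' undo_depth=3 redo_depth=1
After op 8 (undo): buf='(empty)' undo_depth=2 redo_depth=2
After op 9 (undo): buf='abc' undo_depth=1 redo_depth=3

Answer: yes yes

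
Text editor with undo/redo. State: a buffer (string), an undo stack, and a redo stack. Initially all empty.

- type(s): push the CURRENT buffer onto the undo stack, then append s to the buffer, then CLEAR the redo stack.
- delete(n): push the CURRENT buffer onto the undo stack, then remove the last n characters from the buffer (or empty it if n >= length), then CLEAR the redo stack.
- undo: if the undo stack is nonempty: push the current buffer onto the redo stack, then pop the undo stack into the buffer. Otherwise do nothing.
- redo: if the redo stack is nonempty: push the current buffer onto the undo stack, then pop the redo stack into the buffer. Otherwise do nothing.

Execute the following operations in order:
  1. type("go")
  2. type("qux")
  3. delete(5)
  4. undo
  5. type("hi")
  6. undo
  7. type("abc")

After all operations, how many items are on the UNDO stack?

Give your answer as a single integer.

After op 1 (type): buf='go' undo_depth=1 redo_depth=0
After op 2 (type): buf='goqux' undo_depth=2 redo_depth=0
After op 3 (delete): buf='(empty)' undo_depth=3 redo_depth=0
After op 4 (undo): buf='goqux' undo_depth=2 redo_depth=1
After op 5 (type): buf='goquxhi' undo_depth=3 redo_depth=0
After op 6 (undo): buf='goqux' undo_depth=2 redo_depth=1
After op 7 (type): buf='goquxabc' undo_depth=3 redo_depth=0

Answer: 3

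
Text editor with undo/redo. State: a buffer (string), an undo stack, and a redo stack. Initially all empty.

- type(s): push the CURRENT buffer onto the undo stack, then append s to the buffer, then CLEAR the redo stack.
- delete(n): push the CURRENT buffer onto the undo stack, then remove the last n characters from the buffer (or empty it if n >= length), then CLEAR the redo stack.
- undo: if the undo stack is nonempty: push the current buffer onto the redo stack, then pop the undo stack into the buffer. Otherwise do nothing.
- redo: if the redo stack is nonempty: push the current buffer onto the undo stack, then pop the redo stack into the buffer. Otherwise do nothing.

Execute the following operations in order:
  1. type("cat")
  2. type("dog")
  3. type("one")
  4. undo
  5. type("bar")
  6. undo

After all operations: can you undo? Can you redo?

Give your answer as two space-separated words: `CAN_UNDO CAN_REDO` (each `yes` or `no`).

Answer: yes yes

Derivation:
After op 1 (type): buf='cat' undo_depth=1 redo_depth=0
After op 2 (type): buf='catdog' undo_depth=2 redo_depth=0
After op 3 (type): buf='catdogone' undo_depth=3 redo_depth=0
After op 4 (undo): buf='catdog' undo_depth=2 redo_depth=1
After op 5 (type): buf='catdogbar' undo_depth=3 redo_depth=0
After op 6 (undo): buf='catdog' undo_depth=2 redo_depth=1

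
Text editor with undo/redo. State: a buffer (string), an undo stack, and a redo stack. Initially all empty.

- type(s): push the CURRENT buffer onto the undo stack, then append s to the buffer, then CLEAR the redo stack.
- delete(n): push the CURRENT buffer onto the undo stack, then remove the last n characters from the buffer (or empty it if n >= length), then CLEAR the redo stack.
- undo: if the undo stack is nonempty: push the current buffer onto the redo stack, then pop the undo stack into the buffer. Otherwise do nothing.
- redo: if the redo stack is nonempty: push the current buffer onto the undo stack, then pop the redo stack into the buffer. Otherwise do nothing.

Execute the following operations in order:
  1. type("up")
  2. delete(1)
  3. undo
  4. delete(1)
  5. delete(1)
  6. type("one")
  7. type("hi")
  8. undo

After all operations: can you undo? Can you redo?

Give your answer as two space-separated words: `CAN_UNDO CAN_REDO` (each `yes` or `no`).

After op 1 (type): buf='up' undo_depth=1 redo_depth=0
After op 2 (delete): buf='u' undo_depth=2 redo_depth=0
After op 3 (undo): buf='up' undo_depth=1 redo_depth=1
After op 4 (delete): buf='u' undo_depth=2 redo_depth=0
After op 5 (delete): buf='(empty)' undo_depth=3 redo_depth=0
After op 6 (type): buf='one' undo_depth=4 redo_depth=0
After op 7 (type): buf='onehi' undo_depth=5 redo_depth=0
After op 8 (undo): buf='one' undo_depth=4 redo_depth=1

Answer: yes yes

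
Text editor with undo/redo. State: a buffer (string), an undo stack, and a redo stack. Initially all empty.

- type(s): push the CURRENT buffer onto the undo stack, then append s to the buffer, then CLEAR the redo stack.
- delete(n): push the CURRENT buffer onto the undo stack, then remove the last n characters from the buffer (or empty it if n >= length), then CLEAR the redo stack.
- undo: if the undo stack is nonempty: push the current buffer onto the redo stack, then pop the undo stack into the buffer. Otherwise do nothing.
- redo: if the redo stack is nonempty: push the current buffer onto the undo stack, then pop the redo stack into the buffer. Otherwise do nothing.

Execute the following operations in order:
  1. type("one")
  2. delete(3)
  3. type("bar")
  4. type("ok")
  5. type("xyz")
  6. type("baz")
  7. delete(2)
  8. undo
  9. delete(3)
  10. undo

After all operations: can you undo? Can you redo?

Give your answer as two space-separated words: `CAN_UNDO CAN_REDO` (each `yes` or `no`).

Answer: yes yes

Derivation:
After op 1 (type): buf='one' undo_depth=1 redo_depth=0
After op 2 (delete): buf='(empty)' undo_depth=2 redo_depth=0
After op 3 (type): buf='bar' undo_depth=3 redo_depth=0
After op 4 (type): buf='barok' undo_depth=4 redo_depth=0
After op 5 (type): buf='barokxyz' undo_depth=5 redo_depth=0
After op 6 (type): buf='barokxyzbaz' undo_depth=6 redo_depth=0
After op 7 (delete): buf='barokxyzb' undo_depth=7 redo_depth=0
After op 8 (undo): buf='barokxyzbaz' undo_depth=6 redo_depth=1
After op 9 (delete): buf='barokxyz' undo_depth=7 redo_depth=0
After op 10 (undo): buf='barokxyzbaz' undo_depth=6 redo_depth=1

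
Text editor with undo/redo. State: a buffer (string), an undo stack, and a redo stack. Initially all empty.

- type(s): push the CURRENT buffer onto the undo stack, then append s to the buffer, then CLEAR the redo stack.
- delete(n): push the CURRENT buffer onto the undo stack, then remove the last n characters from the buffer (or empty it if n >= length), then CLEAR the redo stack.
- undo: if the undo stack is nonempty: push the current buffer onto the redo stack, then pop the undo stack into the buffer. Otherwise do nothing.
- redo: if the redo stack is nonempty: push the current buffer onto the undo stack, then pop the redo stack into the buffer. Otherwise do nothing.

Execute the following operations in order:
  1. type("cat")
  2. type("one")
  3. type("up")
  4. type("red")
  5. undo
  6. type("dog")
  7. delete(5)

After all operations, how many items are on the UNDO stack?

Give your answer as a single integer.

After op 1 (type): buf='cat' undo_depth=1 redo_depth=0
After op 2 (type): buf='catone' undo_depth=2 redo_depth=0
After op 3 (type): buf='catoneup' undo_depth=3 redo_depth=0
After op 4 (type): buf='catoneupred' undo_depth=4 redo_depth=0
After op 5 (undo): buf='catoneup' undo_depth=3 redo_depth=1
After op 6 (type): buf='catoneupdog' undo_depth=4 redo_depth=0
After op 7 (delete): buf='catone' undo_depth=5 redo_depth=0

Answer: 5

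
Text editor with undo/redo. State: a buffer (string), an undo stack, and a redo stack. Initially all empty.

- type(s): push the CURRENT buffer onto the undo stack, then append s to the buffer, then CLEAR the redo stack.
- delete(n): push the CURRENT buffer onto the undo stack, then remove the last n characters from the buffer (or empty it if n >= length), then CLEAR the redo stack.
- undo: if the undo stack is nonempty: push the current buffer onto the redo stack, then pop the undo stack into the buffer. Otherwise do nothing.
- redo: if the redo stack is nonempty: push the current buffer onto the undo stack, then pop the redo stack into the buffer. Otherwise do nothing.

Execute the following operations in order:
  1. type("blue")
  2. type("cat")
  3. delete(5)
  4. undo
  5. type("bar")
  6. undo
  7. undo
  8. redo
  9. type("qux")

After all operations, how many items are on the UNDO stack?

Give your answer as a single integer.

After op 1 (type): buf='blue' undo_depth=1 redo_depth=0
After op 2 (type): buf='bluecat' undo_depth=2 redo_depth=0
After op 3 (delete): buf='bl' undo_depth=3 redo_depth=0
After op 4 (undo): buf='bluecat' undo_depth=2 redo_depth=1
After op 5 (type): buf='bluecatbar' undo_depth=3 redo_depth=0
After op 6 (undo): buf='bluecat' undo_depth=2 redo_depth=1
After op 7 (undo): buf='blue' undo_depth=1 redo_depth=2
After op 8 (redo): buf='bluecat' undo_depth=2 redo_depth=1
After op 9 (type): buf='bluecatqux' undo_depth=3 redo_depth=0

Answer: 3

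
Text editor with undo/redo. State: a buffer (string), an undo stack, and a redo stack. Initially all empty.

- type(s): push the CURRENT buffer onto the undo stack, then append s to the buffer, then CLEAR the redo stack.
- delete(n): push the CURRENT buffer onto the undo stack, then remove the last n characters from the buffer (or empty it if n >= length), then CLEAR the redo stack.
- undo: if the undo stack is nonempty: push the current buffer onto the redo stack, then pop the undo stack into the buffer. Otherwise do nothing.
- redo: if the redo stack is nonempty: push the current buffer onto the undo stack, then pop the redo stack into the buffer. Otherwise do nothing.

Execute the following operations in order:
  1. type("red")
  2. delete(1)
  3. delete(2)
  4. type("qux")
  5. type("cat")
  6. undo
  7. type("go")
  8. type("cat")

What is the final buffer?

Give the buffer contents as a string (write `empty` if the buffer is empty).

After op 1 (type): buf='red' undo_depth=1 redo_depth=0
After op 2 (delete): buf='re' undo_depth=2 redo_depth=0
After op 3 (delete): buf='(empty)' undo_depth=3 redo_depth=0
After op 4 (type): buf='qux' undo_depth=4 redo_depth=0
After op 5 (type): buf='quxcat' undo_depth=5 redo_depth=0
After op 6 (undo): buf='qux' undo_depth=4 redo_depth=1
After op 7 (type): buf='quxgo' undo_depth=5 redo_depth=0
After op 8 (type): buf='quxgocat' undo_depth=6 redo_depth=0

Answer: quxgocat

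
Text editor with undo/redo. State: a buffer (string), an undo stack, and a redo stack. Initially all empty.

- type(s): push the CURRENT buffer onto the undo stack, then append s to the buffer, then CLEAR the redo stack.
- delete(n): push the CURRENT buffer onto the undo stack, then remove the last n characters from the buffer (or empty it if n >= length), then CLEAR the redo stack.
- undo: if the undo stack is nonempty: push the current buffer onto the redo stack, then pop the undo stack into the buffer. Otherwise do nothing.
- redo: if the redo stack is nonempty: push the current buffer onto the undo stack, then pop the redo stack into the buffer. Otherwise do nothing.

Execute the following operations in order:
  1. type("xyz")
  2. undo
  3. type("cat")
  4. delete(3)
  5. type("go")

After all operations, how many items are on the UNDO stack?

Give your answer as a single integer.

Answer: 3

Derivation:
After op 1 (type): buf='xyz' undo_depth=1 redo_depth=0
After op 2 (undo): buf='(empty)' undo_depth=0 redo_depth=1
After op 3 (type): buf='cat' undo_depth=1 redo_depth=0
After op 4 (delete): buf='(empty)' undo_depth=2 redo_depth=0
After op 5 (type): buf='go' undo_depth=3 redo_depth=0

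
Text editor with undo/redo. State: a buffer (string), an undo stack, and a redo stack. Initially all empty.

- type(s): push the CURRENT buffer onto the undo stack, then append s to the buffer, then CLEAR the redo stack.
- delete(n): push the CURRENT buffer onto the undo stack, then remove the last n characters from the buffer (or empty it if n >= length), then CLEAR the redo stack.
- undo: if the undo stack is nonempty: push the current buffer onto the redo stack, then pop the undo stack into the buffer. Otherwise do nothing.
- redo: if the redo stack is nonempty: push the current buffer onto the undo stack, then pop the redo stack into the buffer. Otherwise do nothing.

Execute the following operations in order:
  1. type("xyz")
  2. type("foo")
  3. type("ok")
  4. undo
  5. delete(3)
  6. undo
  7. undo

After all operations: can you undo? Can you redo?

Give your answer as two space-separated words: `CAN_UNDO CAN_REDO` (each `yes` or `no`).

Answer: yes yes

Derivation:
After op 1 (type): buf='xyz' undo_depth=1 redo_depth=0
After op 2 (type): buf='xyzfoo' undo_depth=2 redo_depth=0
After op 3 (type): buf='xyzfoook' undo_depth=3 redo_depth=0
After op 4 (undo): buf='xyzfoo' undo_depth=2 redo_depth=1
After op 5 (delete): buf='xyz' undo_depth=3 redo_depth=0
After op 6 (undo): buf='xyzfoo' undo_depth=2 redo_depth=1
After op 7 (undo): buf='xyz' undo_depth=1 redo_depth=2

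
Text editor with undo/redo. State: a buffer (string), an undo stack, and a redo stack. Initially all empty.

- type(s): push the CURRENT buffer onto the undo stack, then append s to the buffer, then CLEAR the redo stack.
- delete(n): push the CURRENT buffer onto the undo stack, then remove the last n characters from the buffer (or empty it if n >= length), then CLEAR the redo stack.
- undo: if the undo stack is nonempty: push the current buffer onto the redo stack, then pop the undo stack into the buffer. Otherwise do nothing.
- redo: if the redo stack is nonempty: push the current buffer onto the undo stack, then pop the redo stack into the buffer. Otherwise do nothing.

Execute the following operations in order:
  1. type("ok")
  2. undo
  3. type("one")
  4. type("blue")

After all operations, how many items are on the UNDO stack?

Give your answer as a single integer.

Answer: 2

Derivation:
After op 1 (type): buf='ok' undo_depth=1 redo_depth=0
After op 2 (undo): buf='(empty)' undo_depth=0 redo_depth=1
After op 3 (type): buf='one' undo_depth=1 redo_depth=0
After op 4 (type): buf='oneblue' undo_depth=2 redo_depth=0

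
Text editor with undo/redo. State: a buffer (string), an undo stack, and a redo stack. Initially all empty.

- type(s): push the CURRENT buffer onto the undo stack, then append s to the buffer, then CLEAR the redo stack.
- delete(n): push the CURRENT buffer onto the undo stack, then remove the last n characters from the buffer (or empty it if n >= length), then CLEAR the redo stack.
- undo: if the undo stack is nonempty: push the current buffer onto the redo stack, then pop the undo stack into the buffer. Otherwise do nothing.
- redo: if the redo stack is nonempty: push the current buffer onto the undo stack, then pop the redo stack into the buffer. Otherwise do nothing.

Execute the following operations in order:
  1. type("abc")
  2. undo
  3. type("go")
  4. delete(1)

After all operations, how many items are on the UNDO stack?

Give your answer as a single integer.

After op 1 (type): buf='abc' undo_depth=1 redo_depth=0
After op 2 (undo): buf='(empty)' undo_depth=0 redo_depth=1
After op 3 (type): buf='go' undo_depth=1 redo_depth=0
After op 4 (delete): buf='g' undo_depth=2 redo_depth=0

Answer: 2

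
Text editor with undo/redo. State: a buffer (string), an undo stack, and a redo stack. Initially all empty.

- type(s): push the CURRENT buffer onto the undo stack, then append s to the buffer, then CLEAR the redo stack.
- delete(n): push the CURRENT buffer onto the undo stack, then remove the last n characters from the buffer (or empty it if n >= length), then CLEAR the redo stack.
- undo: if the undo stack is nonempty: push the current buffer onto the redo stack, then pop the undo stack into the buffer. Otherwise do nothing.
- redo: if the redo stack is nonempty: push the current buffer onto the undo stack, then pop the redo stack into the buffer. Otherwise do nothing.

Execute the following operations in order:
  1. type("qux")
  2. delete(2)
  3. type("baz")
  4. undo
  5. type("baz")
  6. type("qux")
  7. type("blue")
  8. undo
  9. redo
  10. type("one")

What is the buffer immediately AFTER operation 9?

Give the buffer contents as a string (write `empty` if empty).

After op 1 (type): buf='qux' undo_depth=1 redo_depth=0
After op 2 (delete): buf='q' undo_depth=2 redo_depth=0
After op 3 (type): buf='qbaz' undo_depth=3 redo_depth=0
After op 4 (undo): buf='q' undo_depth=2 redo_depth=1
After op 5 (type): buf='qbaz' undo_depth=3 redo_depth=0
After op 6 (type): buf='qbazqux' undo_depth=4 redo_depth=0
After op 7 (type): buf='qbazquxblue' undo_depth=5 redo_depth=0
After op 8 (undo): buf='qbazqux' undo_depth=4 redo_depth=1
After op 9 (redo): buf='qbazquxblue' undo_depth=5 redo_depth=0

Answer: qbazquxblue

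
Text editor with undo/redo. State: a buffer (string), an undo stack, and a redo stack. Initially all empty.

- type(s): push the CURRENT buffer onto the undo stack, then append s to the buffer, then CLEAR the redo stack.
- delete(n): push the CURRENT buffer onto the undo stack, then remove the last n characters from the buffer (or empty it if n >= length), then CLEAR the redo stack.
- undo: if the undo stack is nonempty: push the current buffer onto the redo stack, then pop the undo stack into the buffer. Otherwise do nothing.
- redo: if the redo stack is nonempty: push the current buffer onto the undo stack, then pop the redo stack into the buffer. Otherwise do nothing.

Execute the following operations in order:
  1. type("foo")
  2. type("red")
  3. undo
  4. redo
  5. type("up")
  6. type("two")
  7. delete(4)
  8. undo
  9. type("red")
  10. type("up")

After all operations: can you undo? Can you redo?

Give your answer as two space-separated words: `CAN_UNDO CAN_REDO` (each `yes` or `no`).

Answer: yes no

Derivation:
After op 1 (type): buf='foo' undo_depth=1 redo_depth=0
After op 2 (type): buf='foored' undo_depth=2 redo_depth=0
After op 3 (undo): buf='foo' undo_depth=1 redo_depth=1
After op 4 (redo): buf='foored' undo_depth=2 redo_depth=0
After op 5 (type): buf='fooredup' undo_depth=3 redo_depth=0
After op 6 (type): buf='fooreduptwo' undo_depth=4 redo_depth=0
After op 7 (delete): buf='fooredu' undo_depth=5 redo_depth=0
After op 8 (undo): buf='fooreduptwo' undo_depth=4 redo_depth=1
After op 9 (type): buf='fooreduptwored' undo_depth=5 redo_depth=0
After op 10 (type): buf='fooreduptworedup' undo_depth=6 redo_depth=0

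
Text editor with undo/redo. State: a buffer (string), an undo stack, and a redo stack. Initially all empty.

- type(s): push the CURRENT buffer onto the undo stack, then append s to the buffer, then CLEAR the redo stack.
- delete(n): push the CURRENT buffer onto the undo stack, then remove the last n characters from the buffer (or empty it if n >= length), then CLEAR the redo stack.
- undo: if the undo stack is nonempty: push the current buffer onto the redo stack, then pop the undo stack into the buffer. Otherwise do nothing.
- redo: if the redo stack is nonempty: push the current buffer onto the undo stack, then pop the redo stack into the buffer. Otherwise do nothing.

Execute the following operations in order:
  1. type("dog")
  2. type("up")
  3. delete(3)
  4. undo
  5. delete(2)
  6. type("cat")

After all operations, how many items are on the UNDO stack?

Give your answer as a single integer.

Answer: 4

Derivation:
After op 1 (type): buf='dog' undo_depth=1 redo_depth=0
After op 2 (type): buf='dogup' undo_depth=2 redo_depth=0
After op 3 (delete): buf='do' undo_depth=3 redo_depth=0
After op 4 (undo): buf='dogup' undo_depth=2 redo_depth=1
After op 5 (delete): buf='dog' undo_depth=3 redo_depth=0
After op 6 (type): buf='dogcat' undo_depth=4 redo_depth=0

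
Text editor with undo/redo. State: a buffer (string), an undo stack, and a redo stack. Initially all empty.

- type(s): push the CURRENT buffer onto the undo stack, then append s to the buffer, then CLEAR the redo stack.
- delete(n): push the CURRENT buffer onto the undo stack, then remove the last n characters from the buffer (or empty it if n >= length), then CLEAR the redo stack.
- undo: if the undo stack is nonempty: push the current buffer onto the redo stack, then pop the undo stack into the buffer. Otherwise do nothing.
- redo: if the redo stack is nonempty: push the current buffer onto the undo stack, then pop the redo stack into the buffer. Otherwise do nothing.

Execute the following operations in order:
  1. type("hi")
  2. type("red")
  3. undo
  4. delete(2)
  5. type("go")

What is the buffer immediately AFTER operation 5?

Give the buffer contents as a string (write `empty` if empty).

After op 1 (type): buf='hi' undo_depth=1 redo_depth=0
After op 2 (type): buf='hired' undo_depth=2 redo_depth=0
After op 3 (undo): buf='hi' undo_depth=1 redo_depth=1
After op 4 (delete): buf='(empty)' undo_depth=2 redo_depth=0
After op 5 (type): buf='go' undo_depth=3 redo_depth=0

Answer: go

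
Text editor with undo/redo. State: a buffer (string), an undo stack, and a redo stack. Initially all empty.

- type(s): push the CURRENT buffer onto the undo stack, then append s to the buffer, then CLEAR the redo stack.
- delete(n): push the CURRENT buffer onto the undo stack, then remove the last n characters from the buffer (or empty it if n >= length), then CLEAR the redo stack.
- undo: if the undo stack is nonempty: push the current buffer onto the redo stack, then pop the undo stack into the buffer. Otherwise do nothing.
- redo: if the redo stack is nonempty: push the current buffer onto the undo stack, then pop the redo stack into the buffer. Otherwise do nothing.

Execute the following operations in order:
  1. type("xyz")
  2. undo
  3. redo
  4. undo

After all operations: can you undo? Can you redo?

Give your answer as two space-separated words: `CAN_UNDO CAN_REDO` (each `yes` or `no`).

Answer: no yes

Derivation:
After op 1 (type): buf='xyz' undo_depth=1 redo_depth=0
After op 2 (undo): buf='(empty)' undo_depth=0 redo_depth=1
After op 3 (redo): buf='xyz' undo_depth=1 redo_depth=0
After op 4 (undo): buf='(empty)' undo_depth=0 redo_depth=1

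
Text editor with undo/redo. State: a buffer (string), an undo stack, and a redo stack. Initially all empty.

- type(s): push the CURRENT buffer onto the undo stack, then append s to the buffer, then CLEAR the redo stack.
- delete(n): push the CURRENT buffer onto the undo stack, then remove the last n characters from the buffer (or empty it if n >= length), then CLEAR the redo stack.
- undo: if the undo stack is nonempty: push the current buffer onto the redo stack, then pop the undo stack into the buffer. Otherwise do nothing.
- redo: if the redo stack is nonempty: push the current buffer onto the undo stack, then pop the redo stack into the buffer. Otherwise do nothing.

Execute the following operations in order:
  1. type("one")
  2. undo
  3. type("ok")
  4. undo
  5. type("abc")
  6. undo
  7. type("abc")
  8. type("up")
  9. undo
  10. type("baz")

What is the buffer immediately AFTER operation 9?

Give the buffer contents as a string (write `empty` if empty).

After op 1 (type): buf='one' undo_depth=1 redo_depth=0
After op 2 (undo): buf='(empty)' undo_depth=0 redo_depth=1
After op 3 (type): buf='ok' undo_depth=1 redo_depth=0
After op 4 (undo): buf='(empty)' undo_depth=0 redo_depth=1
After op 5 (type): buf='abc' undo_depth=1 redo_depth=0
After op 6 (undo): buf='(empty)' undo_depth=0 redo_depth=1
After op 7 (type): buf='abc' undo_depth=1 redo_depth=0
After op 8 (type): buf='abcup' undo_depth=2 redo_depth=0
After op 9 (undo): buf='abc' undo_depth=1 redo_depth=1

Answer: abc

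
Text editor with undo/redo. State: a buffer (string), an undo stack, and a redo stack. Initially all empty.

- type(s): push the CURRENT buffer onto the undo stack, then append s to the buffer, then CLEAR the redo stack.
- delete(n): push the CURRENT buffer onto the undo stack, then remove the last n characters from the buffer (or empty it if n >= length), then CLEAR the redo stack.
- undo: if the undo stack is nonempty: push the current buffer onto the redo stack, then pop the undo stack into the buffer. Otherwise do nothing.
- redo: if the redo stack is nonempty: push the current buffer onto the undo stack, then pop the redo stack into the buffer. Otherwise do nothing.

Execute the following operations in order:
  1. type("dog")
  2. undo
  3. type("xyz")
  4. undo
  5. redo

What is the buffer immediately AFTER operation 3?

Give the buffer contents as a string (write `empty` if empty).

Answer: xyz

Derivation:
After op 1 (type): buf='dog' undo_depth=1 redo_depth=0
After op 2 (undo): buf='(empty)' undo_depth=0 redo_depth=1
After op 3 (type): buf='xyz' undo_depth=1 redo_depth=0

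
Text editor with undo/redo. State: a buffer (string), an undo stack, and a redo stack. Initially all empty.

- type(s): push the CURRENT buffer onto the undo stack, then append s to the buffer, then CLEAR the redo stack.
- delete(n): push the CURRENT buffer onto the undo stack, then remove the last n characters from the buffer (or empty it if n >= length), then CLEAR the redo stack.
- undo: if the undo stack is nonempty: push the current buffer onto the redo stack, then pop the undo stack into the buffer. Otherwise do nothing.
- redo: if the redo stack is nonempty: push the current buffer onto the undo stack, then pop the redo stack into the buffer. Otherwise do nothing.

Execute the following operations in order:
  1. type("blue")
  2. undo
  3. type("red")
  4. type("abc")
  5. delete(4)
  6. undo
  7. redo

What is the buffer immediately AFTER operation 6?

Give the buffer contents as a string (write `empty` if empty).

After op 1 (type): buf='blue' undo_depth=1 redo_depth=0
After op 2 (undo): buf='(empty)' undo_depth=0 redo_depth=1
After op 3 (type): buf='red' undo_depth=1 redo_depth=0
After op 4 (type): buf='redabc' undo_depth=2 redo_depth=0
After op 5 (delete): buf='re' undo_depth=3 redo_depth=0
After op 6 (undo): buf='redabc' undo_depth=2 redo_depth=1

Answer: redabc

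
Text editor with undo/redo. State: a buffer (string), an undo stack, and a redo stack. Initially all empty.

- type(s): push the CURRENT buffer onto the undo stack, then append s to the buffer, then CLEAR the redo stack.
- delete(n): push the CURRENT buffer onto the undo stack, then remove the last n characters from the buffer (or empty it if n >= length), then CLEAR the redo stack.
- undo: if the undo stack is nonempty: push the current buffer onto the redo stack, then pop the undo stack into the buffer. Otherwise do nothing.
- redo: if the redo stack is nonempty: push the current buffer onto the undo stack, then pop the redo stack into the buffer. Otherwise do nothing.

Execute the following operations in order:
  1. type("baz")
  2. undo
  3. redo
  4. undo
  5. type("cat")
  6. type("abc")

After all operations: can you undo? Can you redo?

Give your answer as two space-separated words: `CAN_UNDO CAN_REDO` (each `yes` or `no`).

Answer: yes no

Derivation:
After op 1 (type): buf='baz' undo_depth=1 redo_depth=0
After op 2 (undo): buf='(empty)' undo_depth=0 redo_depth=1
After op 3 (redo): buf='baz' undo_depth=1 redo_depth=0
After op 4 (undo): buf='(empty)' undo_depth=0 redo_depth=1
After op 5 (type): buf='cat' undo_depth=1 redo_depth=0
After op 6 (type): buf='catabc' undo_depth=2 redo_depth=0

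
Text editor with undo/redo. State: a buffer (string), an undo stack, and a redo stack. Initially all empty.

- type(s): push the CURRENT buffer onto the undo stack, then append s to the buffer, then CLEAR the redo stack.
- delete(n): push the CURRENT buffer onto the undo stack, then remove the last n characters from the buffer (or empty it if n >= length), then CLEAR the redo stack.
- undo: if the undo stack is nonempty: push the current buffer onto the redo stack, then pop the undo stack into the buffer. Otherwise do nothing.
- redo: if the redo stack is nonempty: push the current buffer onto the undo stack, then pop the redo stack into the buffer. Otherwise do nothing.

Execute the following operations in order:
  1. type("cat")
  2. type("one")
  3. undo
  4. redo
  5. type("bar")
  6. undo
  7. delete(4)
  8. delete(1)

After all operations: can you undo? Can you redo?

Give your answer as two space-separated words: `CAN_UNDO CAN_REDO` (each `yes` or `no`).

After op 1 (type): buf='cat' undo_depth=1 redo_depth=0
After op 2 (type): buf='catone' undo_depth=2 redo_depth=0
After op 3 (undo): buf='cat' undo_depth=1 redo_depth=1
After op 4 (redo): buf='catone' undo_depth=2 redo_depth=0
After op 5 (type): buf='catonebar' undo_depth=3 redo_depth=0
After op 6 (undo): buf='catone' undo_depth=2 redo_depth=1
After op 7 (delete): buf='ca' undo_depth=3 redo_depth=0
After op 8 (delete): buf='c' undo_depth=4 redo_depth=0

Answer: yes no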